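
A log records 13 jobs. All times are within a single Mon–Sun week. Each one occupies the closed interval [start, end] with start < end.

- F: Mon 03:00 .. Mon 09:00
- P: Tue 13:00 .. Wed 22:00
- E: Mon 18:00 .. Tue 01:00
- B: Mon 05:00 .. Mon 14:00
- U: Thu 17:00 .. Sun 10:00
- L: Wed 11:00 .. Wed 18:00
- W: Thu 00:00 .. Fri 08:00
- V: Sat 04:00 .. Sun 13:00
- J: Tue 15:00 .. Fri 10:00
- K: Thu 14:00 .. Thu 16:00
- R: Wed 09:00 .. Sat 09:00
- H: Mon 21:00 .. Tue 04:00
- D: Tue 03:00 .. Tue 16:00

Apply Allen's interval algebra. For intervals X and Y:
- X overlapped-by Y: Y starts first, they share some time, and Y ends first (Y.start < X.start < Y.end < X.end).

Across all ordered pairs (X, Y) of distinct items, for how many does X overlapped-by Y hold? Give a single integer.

Checking all 156 ordered pairs for relation 'overlapped-by'; matching pairs in alphabetical order:
(B, F): B overlapped-by F ✓
(D, H): D overlapped-by H ✓
(H, E): H overlapped-by E ✓
(J, D): J overlapped-by D ✓
(J, P): J overlapped-by P ✓
(P, D): P overlapped-by D ✓
(R, J): R overlapped-by J ✓
(R, P): R overlapped-by P ✓
(U, J): U overlapped-by J ✓
(U, R): U overlapped-by R ✓
(U, W): U overlapped-by W ✓
(V, R): V overlapped-by R ✓
(V, U): V overlapped-by U ✓
Count: 13.

13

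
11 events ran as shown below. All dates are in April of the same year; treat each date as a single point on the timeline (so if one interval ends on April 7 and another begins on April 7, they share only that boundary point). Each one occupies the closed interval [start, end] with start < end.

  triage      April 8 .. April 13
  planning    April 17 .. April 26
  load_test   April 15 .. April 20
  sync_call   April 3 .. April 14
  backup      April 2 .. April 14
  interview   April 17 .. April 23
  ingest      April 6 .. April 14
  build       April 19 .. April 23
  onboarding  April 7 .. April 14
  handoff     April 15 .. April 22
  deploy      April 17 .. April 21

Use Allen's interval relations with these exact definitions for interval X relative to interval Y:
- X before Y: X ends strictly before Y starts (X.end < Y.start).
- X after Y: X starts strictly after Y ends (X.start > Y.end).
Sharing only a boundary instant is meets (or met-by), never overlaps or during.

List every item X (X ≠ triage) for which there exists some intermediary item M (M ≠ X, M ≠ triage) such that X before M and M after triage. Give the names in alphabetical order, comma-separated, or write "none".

Target triage = [April 8, April 13].
Intermediaries M with M after triage: build, deploy, handoff, interview, load_test, planning.
Via build — items with X before build: backup, ingest, onboarding, sync_call.
Via deploy — items with X before deploy: backup, ingest, onboarding, sync_call.
Via handoff — items with X before handoff: backup, ingest, onboarding, sync_call.
Via interview — items with X before interview: backup, ingest, onboarding, sync_call.
Via load_test — items with X before load_test: backup, ingest, onboarding, sync_call.
Via planning — items with X before planning: backup, ingest, onboarding, sync_call.
Union: backup, ingest, onboarding, sync_call.

backup, ingest, onboarding, sync_call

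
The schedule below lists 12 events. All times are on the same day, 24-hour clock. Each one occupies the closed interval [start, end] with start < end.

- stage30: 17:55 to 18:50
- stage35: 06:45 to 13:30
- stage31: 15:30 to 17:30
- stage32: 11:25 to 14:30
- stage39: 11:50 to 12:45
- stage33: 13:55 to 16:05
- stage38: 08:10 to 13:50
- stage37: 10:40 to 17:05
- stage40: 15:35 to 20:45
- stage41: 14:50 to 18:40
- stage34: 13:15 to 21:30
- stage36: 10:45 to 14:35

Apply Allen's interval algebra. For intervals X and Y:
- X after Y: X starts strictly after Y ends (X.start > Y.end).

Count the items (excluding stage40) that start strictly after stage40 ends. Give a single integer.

Target stage40 = [15:35, 20:45].
stage30 [17:55, 18:50] → during → no.
stage31 [15:30, 17:30] → overlaps → no.
stage32 [11:25, 14:30] → before → no.
stage33 [13:55, 16:05] → overlaps → no.
stage34 [13:15, 21:30] → contains → no.
stage35 [06:45, 13:30] → before → no.
stage36 [10:45, 14:35] → before → no.
stage37 [10:40, 17:05] → overlaps → no.
stage38 [08:10, 13:50] → before → no.
stage39 [11:50, 12:45] → before → no.
stage41 [14:50, 18:40] → overlaps → no.
Total: 0.

0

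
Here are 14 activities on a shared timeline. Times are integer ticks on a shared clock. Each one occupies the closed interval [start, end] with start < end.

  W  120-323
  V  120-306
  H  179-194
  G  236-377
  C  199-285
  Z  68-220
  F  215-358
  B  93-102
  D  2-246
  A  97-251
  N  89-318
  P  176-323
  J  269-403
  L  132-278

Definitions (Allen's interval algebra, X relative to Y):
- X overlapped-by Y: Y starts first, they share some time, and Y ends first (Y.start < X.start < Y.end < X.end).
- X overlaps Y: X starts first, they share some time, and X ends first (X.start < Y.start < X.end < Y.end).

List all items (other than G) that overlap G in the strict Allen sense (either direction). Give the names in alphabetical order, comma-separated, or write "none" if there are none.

A, C, D, F, J, L, N, P, V, W

Target G = [236, 377].
A [97, 251] → overlaps → yes.
B [93, 102] → before → no.
C [199, 285] → overlaps → yes.
D [2, 246] → overlaps → yes.
F [215, 358] → overlaps → yes.
H [179, 194] → before → no.
J [269, 403] → overlapped-by → yes.
L [132, 278] → overlaps → yes.
N [89, 318] → overlaps → yes.
P [176, 323] → overlaps → yes.
V [120, 306] → overlaps → yes.
W [120, 323] → overlaps → yes.
Z [68, 220] → before → no.
Result: A, C, D, F, J, L, N, P, V, W.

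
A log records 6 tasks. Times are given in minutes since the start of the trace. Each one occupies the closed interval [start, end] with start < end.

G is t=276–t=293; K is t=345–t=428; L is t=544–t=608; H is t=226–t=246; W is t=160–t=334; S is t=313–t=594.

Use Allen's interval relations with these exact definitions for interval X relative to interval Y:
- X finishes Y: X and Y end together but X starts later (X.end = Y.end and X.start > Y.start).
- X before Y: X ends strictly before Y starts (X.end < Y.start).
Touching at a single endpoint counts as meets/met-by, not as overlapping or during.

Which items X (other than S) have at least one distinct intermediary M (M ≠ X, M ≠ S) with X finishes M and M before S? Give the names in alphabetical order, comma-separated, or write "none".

none

Target S = [t=313, t=594].
Intermediaries M with M before S: G, H.
Via G — items with X finishes G: none.
Via H — items with X finishes H: none.
Union: none.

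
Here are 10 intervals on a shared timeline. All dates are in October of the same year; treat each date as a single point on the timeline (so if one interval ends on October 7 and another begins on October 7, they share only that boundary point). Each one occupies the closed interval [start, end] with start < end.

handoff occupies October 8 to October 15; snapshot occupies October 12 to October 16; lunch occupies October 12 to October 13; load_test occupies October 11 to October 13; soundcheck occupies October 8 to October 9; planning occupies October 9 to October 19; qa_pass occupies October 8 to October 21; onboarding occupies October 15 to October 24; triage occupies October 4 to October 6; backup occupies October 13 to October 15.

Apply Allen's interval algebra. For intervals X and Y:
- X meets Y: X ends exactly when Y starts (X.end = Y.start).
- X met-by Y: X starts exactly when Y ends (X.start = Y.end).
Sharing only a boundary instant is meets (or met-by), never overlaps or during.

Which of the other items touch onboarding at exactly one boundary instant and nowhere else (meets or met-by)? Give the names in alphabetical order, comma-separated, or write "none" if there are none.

backup, handoff

Target onboarding = [October 15, October 24].
backup [October 13, October 15] → meets → yes.
handoff [October 8, October 15] → meets → yes.
load_test [October 11, October 13] → before → no.
lunch [October 12, October 13] → before → no.
planning [October 9, October 19] → overlaps → no.
qa_pass [October 8, October 21] → overlaps → no.
snapshot [October 12, October 16] → overlaps → no.
soundcheck [October 8, October 9] → before → no.
triage [October 4, October 6] → before → no.
Result: backup, handoff.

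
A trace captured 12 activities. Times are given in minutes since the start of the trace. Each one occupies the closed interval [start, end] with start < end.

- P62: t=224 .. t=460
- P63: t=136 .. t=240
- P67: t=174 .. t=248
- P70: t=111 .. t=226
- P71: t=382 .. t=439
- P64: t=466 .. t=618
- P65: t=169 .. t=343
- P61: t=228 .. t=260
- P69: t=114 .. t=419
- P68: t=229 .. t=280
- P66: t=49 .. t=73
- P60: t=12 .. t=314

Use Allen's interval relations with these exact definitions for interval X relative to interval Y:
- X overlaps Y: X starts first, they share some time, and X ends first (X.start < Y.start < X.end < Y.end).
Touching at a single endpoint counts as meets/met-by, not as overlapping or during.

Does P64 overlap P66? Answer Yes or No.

P64 = [t=466, t=618], P66 = [t=49, t=73].
Actual relation of P64 to P66: after.
Asked whether 'overlaps' holds → No.

No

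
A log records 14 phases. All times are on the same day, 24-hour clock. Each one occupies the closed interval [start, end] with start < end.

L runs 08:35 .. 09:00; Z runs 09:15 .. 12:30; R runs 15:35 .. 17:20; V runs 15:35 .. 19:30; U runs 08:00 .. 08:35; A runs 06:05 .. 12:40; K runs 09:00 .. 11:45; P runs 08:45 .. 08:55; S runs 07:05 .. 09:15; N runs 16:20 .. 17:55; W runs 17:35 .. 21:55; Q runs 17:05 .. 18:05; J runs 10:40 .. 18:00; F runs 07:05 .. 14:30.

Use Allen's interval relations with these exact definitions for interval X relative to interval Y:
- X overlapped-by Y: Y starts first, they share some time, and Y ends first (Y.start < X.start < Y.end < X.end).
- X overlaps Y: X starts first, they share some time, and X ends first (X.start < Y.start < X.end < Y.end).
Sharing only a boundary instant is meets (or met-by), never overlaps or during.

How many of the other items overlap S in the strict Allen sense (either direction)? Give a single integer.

1

Target S = [07:05, 09:15].
A [06:05, 12:40] → contains → no.
F [07:05, 14:30] → started-by → no.
J [10:40, 18:00] → after → no.
K [09:00, 11:45] → overlapped-by → counts.
L [08:35, 09:00] → during → no.
N [16:20, 17:55] → after → no.
P [08:45, 08:55] → during → no.
Q [17:05, 18:05] → after → no.
R [15:35, 17:20] → after → no.
U [08:00, 08:35] → during → no.
V [15:35, 19:30] → after → no.
W [17:35, 21:55] → after → no.
Z [09:15, 12:30] → met-by → no.
Total: 1.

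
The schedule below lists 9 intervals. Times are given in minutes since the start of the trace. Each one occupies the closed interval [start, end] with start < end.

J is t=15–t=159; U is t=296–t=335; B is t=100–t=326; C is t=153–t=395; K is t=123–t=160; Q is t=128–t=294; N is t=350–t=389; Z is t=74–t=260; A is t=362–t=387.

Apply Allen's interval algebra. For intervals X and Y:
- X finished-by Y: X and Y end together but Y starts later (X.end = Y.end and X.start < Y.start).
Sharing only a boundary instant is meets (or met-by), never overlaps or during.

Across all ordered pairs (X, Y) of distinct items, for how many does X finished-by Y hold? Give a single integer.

0

Checking all 72 ordered pairs for relation 'finished-by'; matching pairs in alphabetical order:
No pair satisfies it.
Count: 0.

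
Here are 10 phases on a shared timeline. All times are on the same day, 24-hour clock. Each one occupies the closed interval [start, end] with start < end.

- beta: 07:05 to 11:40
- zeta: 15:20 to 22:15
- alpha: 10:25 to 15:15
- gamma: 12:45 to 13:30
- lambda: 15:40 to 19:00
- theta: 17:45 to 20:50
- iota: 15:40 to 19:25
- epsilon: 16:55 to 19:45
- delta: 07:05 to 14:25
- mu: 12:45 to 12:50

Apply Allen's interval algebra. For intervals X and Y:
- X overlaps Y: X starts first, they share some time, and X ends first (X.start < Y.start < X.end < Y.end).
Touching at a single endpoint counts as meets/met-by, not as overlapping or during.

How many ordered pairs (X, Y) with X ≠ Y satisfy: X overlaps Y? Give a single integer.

Checking all 90 ordered pairs for relation 'overlaps'; matching pairs in alphabetical order:
(beta, alpha): beta overlaps alpha ✓
(delta, alpha): delta overlaps alpha ✓
(epsilon, theta): epsilon overlaps theta ✓
(iota, epsilon): iota overlaps epsilon ✓
(iota, theta): iota overlaps theta ✓
(lambda, epsilon): lambda overlaps epsilon ✓
(lambda, theta): lambda overlaps theta ✓
Count: 7.

7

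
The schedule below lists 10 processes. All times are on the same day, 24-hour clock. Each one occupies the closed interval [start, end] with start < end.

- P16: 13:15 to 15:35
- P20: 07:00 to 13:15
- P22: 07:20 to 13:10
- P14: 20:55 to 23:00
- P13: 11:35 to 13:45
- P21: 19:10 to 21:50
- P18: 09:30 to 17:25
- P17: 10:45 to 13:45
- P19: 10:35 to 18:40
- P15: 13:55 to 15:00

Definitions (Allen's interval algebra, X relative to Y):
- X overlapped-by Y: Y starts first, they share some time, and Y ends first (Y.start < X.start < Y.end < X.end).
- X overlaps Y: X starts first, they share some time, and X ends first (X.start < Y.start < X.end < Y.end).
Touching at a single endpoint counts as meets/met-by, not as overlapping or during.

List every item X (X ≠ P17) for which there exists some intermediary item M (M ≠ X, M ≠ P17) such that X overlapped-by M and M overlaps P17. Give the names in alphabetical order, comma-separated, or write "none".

Target P17 = [10:45, 13:45].
Intermediaries M with M overlaps P17: P20, P22.
Via P20 — items with X overlapped-by P20: P13, P18, P19.
Via P22 — items with X overlapped-by P22: P13, P18, P19.
Union: P13, P18, P19.

P13, P18, P19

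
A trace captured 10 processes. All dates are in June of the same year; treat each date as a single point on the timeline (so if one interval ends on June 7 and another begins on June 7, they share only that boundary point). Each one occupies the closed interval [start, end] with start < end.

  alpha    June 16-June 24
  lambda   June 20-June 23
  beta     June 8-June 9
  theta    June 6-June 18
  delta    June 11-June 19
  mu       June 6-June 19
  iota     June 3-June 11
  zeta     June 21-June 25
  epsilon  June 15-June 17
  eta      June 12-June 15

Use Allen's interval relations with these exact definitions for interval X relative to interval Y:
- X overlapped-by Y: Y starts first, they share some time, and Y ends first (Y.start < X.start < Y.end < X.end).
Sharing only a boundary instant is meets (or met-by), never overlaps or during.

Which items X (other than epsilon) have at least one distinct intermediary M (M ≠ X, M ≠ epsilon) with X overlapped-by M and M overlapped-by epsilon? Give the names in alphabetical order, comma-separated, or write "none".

Target epsilon = [June 15, June 17].
Intermediaries M with M overlapped-by epsilon: alpha.
Via alpha — items with X overlapped-by alpha: zeta.
Union: zeta.

zeta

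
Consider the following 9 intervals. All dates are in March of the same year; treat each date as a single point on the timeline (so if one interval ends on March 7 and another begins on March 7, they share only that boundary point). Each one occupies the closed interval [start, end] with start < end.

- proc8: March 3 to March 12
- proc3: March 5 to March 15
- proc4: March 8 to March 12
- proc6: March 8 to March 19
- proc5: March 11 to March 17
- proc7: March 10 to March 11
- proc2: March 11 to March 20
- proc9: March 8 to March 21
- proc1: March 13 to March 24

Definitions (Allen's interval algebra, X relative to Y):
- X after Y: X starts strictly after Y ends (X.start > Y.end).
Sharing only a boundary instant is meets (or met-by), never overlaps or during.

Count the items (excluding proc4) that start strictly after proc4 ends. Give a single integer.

Target proc4 = [March 8, March 12].
proc1 [March 13, March 24] → after → counts.
proc2 [March 11, March 20] → overlapped-by → no.
proc3 [March 5, March 15] → contains → no.
proc5 [March 11, March 17] → overlapped-by → no.
proc6 [March 8, March 19] → started-by → no.
proc7 [March 10, March 11] → during → no.
proc8 [March 3, March 12] → finished-by → no.
proc9 [March 8, March 21] → started-by → no.
Total: 1.

1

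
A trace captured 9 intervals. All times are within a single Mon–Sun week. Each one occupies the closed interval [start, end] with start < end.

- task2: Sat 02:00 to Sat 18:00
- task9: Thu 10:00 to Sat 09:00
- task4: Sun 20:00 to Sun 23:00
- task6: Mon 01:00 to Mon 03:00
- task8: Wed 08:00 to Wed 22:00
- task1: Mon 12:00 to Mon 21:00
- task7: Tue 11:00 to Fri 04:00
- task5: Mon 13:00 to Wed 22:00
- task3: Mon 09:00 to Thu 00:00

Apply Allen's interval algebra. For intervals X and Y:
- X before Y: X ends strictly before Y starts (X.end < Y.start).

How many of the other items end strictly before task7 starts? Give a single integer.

Target task7 = [Tue 11:00, Fri 04:00].
task1 [Mon 12:00, Mon 21:00] → before → counts.
task2 [Sat 02:00, Sat 18:00] → after → no.
task3 [Mon 09:00, Thu 00:00] → overlaps → no.
task4 [Sun 20:00, Sun 23:00] → after → no.
task5 [Mon 13:00, Wed 22:00] → overlaps → no.
task6 [Mon 01:00, Mon 03:00] → before → counts.
task8 [Wed 08:00, Wed 22:00] → during → no.
task9 [Thu 10:00, Sat 09:00] → overlapped-by → no.
Total: 2.

2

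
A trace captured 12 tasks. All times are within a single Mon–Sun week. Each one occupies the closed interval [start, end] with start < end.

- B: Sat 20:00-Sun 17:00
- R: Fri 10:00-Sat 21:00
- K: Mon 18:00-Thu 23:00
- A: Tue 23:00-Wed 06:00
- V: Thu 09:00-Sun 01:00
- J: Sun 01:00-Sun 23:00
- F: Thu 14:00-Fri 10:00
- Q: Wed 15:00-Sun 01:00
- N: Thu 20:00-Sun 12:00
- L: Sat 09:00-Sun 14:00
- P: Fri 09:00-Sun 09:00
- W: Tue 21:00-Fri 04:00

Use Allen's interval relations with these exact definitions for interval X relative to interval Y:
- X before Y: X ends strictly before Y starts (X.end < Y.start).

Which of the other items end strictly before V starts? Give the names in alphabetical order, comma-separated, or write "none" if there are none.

Target V = [Thu 09:00, Sun 01:00].
A [Tue 23:00, Wed 06:00] → before → yes.
B [Sat 20:00, Sun 17:00] → overlapped-by → no.
F [Thu 14:00, Fri 10:00] → during → no.
J [Sun 01:00, Sun 23:00] → met-by → no.
K [Mon 18:00, Thu 23:00] → overlaps → no.
L [Sat 09:00, Sun 14:00] → overlapped-by → no.
N [Thu 20:00, Sun 12:00] → overlapped-by → no.
P [Fri 09:00, Sun 09:00] → overlapped-by → no.
Q [Wed 15:00, Sun 01:00] → finished-by → no.
R [Fri 10:00, Sat 21:00] → during → no.
W [Tue 21:00, Fri 04:00] → overlaps → no.
Result: A.

A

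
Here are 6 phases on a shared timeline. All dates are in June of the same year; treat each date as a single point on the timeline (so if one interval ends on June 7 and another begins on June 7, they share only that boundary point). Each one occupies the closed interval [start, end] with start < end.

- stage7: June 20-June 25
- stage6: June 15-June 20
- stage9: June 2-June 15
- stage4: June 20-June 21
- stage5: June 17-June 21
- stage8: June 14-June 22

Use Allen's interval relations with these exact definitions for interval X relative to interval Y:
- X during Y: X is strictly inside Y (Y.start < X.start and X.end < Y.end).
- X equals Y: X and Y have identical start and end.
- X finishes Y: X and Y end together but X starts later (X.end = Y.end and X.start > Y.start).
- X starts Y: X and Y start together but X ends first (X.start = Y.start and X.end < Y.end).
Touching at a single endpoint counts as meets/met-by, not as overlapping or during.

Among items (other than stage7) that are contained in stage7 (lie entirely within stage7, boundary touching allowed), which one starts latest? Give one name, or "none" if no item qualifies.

stage4

Target stage7 = [June 20, June 25].
stage4 [June 20, June 21] → starts → candidate.
stage5 [June 17, June 21] → overlaps → excluded.
stage6 [June 15, June 20] → meets → excluded.
stage8 [June 14, June 22] → overlaps → excluded.
stage9 [June 2, June 15] → before → excluded.
Among candidates, latest start is June 20 → stage4.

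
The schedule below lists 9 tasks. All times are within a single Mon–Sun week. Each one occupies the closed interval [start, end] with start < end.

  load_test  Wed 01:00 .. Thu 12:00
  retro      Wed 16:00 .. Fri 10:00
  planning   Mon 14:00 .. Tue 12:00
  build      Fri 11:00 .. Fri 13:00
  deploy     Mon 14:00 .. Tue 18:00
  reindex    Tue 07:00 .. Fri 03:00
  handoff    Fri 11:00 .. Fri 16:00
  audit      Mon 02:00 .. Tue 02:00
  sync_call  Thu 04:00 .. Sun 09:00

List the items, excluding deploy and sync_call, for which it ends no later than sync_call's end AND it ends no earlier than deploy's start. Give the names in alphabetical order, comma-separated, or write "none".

Conditions: its end is no later than sync_call's end (X.end <= Sun 09:00) AND its end is no earlier than deploy's start (X.end >= Mon 14:00).
audit: end Tue 02:00 <= Sun 09:00? ✓; end Tue 02:00 >= Mon 14:00? ✓ → yes.
build: end Fri 13:00 <= Sun 09:00? ✓; end Fri 13:00 >= Mon 14:00? ✓ → yes.
handoff: end Fri 16:00 <= Sun 09:00? ✓; end Fri 16:00 >= Mon 14:00? ✓ → yes.
load_test: end Thu 12:00 <= Sun 09:00? ✓; end Thu 12:00 >= Mon 14:00? ✓ → yes.
planning: end Tue 12:00 <= Sun 09:00? ✓; end Tue 12:00 >= Mon 14:00? ✓ → yes.
reindex: end Fri 03:00 <= Sun 09:00? ✓; end Fri 03:00 >= Mon 14:00? ✓ → yes.
retro: end Fri 10:00 <= Sun 09:00? ✓; end Fri 10:00 >= Mon 14:00? ✓ → yes.
Result: audit, build, handoff, load_test, planning, reindex, retro.

audit, build, handoff, load_test, planning, reindex, retro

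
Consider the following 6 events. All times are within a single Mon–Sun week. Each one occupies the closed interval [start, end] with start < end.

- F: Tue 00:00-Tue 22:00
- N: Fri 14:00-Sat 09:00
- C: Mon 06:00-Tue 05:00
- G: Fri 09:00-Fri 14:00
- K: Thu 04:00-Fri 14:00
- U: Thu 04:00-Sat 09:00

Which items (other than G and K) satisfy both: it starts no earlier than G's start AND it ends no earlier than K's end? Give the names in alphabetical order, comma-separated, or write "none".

N

Conditions: its start is no earlier than G's start (X.start >= Fri 09:00) AND its end is no earlier than K's end (X.end >= Fri 14:00).
C: start Mon 06:00 >= Fri 09:00? ✗; end Tue 05:00 >= Fri 14:00? ✗ → no.
F: start Tue 00:00 >= Fri 09:00? ✗; end Tue 22:00 >= Fri 14:00? ✗ → no.
N: start Fri 14:00 >= Fri 09:00? ✓; end Sat 09:00 >= Fri 14:00? ✓ → yes.
U: start Thu 04:00 >= Fri 09:00? ✗; end Sat 09:00 >= Fri 14:00? ✓ → no.
Result: N.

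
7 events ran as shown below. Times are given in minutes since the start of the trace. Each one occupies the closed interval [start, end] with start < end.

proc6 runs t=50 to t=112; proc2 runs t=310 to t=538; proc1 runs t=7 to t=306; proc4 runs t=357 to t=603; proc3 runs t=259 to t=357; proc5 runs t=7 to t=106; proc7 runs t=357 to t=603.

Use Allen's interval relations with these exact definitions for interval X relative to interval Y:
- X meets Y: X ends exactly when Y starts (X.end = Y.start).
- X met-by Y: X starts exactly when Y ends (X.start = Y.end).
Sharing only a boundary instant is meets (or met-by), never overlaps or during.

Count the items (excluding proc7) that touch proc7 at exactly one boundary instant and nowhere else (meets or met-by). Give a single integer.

Target proc7 = [t=357, t=603].
proc1 [t=7, t=306] → before → no.
proc2 [t=310, t=538] → overlaps → no.
proc3 [t=259, t=357] → meets → counts.
proc4 [t=357, t=603] → equals → no.
proc5 [t=7, t=106] → before → no.
proc6 [t=50, t=112] → before → no.
Total: 1.

1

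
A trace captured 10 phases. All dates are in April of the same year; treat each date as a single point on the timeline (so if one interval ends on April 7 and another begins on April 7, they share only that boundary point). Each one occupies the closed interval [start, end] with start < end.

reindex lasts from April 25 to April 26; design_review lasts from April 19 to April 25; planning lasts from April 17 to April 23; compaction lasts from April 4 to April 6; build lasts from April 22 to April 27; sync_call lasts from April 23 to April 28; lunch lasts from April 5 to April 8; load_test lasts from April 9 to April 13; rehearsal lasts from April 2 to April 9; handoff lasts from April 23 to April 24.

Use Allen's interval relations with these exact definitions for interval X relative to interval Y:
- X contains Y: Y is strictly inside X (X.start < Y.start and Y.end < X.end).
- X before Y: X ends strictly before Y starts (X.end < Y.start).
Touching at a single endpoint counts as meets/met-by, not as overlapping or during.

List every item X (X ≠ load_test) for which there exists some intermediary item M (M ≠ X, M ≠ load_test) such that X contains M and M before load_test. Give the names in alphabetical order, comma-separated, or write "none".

rehearsal

Target load_test = [April 9, April 13].
Intermediaries M with M before load_test: compaction, lunch.
Via compaction — items with X contains compaction: rehearsal.
Via lunch — items with X contains lunch: rehearsal.
Union: rehearsal.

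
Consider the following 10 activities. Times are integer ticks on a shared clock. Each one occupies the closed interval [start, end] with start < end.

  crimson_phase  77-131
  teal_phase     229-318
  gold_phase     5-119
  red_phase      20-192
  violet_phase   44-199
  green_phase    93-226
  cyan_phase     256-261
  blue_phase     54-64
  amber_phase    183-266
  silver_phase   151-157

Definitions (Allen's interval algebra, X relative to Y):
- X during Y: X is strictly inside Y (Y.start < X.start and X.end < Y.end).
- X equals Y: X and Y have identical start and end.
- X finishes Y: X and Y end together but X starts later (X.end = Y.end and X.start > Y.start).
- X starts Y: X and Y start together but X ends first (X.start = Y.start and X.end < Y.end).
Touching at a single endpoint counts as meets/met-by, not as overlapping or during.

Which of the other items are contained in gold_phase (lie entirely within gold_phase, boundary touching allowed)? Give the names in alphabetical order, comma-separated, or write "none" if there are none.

Target gold_phase = [5, 119].
amber_phase [183, 266] → after → no.
blue_phase [54, 64] → during → yes.
crimson_phase [77, 131] → overlapped-by → no.
cyan_phase [256, 261] → after → no.
green_phase [93, 226] → overlapped-by → no.
red_phase [20, 192] → overlapped-by → no.
silver_phase [151, 157] → after → no.
teal_phase [229, 318] → after → no.
violet_phase [44, 199] → overlapped-by → no.
Result: blue_phase.

blue_phase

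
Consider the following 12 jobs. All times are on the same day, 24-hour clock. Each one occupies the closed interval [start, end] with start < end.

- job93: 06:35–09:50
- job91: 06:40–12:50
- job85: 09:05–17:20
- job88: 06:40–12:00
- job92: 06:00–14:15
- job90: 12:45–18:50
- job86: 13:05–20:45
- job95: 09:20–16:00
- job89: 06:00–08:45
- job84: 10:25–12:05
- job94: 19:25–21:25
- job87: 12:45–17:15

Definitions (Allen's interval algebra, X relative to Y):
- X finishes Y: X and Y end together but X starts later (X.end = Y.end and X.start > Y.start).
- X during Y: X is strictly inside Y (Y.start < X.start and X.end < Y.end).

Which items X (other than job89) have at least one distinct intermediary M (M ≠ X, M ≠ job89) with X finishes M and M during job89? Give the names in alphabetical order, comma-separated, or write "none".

Target job89 = [06:00, 08:45].
Intermediaries M with M during job89: none.
Union: none.

none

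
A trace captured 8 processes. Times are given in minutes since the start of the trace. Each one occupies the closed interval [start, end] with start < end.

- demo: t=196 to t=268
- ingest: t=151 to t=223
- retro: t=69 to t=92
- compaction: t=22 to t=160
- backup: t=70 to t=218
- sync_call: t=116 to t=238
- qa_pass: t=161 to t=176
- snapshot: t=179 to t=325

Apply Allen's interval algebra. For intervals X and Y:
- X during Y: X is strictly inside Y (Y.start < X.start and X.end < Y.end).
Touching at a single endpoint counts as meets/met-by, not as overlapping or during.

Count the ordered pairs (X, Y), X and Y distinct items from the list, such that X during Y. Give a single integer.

6

Checking all 56 ordered pairs for relation 'during'; matching pairs in alphabetical order:
(demo, snapshot): demo during snapshot ✓
(ingest, sync_call): ingest during sync_call ✓
(qa_pass, backup): qa_pass during backup ✓
(qa_pass, ingest): qa_pass during ingest ✓
(qa_pass, sync_call): qa_pass during sync_call ✓
(retro, compaction): retro during compaction ✓
Count: 6.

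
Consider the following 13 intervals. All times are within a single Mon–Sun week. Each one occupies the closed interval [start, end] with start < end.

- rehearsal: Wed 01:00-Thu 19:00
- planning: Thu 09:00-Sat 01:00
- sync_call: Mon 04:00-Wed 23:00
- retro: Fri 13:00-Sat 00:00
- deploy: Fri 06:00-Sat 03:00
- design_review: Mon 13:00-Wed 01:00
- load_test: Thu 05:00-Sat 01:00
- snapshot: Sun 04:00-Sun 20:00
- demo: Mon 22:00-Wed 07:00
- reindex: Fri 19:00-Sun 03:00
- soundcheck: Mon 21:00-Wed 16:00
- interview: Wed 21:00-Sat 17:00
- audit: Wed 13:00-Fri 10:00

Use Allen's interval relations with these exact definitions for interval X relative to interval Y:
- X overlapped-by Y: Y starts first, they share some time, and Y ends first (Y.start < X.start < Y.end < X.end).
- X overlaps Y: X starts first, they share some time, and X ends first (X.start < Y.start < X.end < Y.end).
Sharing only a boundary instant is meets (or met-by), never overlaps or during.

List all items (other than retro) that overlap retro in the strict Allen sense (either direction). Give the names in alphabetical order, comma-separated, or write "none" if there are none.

reindex

Target retro = [Fri 13:00, Sat 00:00].
audit [Wed 13:00, Fri 10:00] → before → no.
demo [Mon 22:00, Wed 07:00] → before → no.
deploy [Fri 06:00, Sat 03:00] → contains → no.
design_review [Mon 13:00, Wed 01:00] → before → no.
interview [Wed 21:00, Sat 17:00] → contains → no.
load_test [Thu 05:00, Sat 01:00] → contains → no.
planning [Thu 09:00, Sat 01:00] → contains → no.
rehearsal [Wed 01:00, Thu 19:00] → before → no.
reindex [Fri 19:00, Sun 03:00] → overlapped-by → yes.
snapshot [Sun 04:00, Sun 20:00] → after → no.
soundcheck [Mon 21:00, Wed 16:00] → before → no.
sync_call [Mon 04:00, Wed 23:00] → before → no.
Result: reindex.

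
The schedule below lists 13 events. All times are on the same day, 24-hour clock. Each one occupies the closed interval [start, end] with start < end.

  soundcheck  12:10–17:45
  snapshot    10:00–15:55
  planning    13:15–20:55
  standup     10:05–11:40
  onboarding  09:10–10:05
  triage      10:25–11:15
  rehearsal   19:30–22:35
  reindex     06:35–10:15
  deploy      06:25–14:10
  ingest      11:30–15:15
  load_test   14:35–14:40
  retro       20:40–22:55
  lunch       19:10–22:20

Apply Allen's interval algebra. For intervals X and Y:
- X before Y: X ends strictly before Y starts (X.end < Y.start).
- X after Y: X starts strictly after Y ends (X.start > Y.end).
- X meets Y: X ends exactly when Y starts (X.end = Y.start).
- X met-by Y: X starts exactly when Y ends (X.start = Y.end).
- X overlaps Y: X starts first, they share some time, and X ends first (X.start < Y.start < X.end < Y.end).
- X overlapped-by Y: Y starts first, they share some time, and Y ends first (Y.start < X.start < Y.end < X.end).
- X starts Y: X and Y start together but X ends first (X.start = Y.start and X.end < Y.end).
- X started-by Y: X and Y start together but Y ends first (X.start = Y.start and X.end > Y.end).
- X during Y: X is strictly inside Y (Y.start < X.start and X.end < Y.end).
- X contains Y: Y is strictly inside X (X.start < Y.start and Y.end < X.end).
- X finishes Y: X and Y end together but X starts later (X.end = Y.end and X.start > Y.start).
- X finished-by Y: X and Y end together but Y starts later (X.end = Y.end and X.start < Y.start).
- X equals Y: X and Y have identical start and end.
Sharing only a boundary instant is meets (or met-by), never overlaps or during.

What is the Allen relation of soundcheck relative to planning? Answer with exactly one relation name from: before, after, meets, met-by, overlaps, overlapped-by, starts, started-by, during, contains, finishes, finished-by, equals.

soundcheck = [12:10, 17:45]; planning = [13:15, 20:55].
Compare endpoints: soundcheck.start < planning.start, soundcheck.start < planning.end, soundcheck.end > planning.start, soundcheck.end < planning.end.
That pattern is 'overlaps'.

overlaps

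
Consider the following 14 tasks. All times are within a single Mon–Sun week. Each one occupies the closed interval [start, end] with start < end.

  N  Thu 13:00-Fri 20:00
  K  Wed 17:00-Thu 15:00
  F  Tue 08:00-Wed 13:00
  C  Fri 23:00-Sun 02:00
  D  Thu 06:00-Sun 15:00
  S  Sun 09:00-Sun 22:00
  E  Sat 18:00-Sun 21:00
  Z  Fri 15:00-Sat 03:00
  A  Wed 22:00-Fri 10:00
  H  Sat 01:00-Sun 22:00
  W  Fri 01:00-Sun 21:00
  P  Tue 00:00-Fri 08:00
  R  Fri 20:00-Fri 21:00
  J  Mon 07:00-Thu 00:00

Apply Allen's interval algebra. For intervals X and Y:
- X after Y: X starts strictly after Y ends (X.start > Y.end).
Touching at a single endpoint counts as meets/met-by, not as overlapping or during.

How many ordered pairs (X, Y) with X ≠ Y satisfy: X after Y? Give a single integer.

Checking all 182 ordered pairs for relation 'after'; matching pairs in alphabetical order:
(A, F): A after F ✓
(C, A): C after A ✓
(C, F): C after F ✓
(C, J): C after J ✓
(C, K): C after K ✓
(C, N): C after N ✓
(C, P): C after P ✓
(C, R): C after R ✓
(D, F): D after F ✓
(D, J): D after J ✓
(E, A): E after A ✓
(E, F): E after F ✓
(E, J): E after J ✓
(E, K): E after K ✓
(E, N): E after N ✓
(E, P): E after P ✓
(E, R): E after R ✓
(E, Z): E after Z ✓
(H, A): H after A ✓
(H, F): H after F ✓
(H, J): H after J ✓
(H, K): H after K ✓
(H, N): H after N ✓
(H, P): H after P ✓
... plus 26 further pairs not listed.
Count: 50.

50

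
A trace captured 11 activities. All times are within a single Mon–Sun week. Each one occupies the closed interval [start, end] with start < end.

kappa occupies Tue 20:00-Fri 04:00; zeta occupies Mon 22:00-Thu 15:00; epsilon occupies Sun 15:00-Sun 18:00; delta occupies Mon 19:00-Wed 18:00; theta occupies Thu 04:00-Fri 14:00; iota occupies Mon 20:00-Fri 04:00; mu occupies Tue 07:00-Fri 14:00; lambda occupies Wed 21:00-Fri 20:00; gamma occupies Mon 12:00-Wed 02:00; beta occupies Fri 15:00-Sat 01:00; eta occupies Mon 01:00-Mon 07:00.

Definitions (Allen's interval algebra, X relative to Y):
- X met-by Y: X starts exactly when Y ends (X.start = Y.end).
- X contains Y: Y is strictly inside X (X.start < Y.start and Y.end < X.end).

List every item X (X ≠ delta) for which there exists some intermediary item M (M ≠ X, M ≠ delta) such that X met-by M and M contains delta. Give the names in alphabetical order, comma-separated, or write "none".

none

Target delta = [Mon 19:00, Wed 18:00].
Intermediaries M with M contains delta: none.
Union: none.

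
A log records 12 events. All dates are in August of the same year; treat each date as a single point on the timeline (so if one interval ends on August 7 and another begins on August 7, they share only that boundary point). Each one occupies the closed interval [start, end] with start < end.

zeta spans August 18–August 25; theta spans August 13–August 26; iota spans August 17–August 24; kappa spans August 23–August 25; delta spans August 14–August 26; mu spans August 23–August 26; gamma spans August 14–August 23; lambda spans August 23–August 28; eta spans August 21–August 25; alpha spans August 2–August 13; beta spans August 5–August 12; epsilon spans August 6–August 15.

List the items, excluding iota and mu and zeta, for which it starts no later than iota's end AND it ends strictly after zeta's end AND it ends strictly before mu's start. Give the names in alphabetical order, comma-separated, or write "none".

none

Conditions: its start is no later than iota's end (X.start <= August 24) AND its end is strictly after zeta's end (X.end > August 25) AND its end is strictly before mu's start (X.end < August 23).
alpha: start August 2 <= August 24? ✓; end August 13 > August 25? ✗; end August 13 < August 23? ✓ → no.
beta: start August 5 <= August 24? ✓; end August 12 > August 25? ✗; end August 12 < August 23? ✓ → no.
delta: start August 14 <= August 24? ✓; end August 26 > August 25? ✓; end August 26 < August 23? ✗ → no.
epsilon: start August 6 <= August 24? ✓; end August 15 > August 25? ✗; end August 15 < August 23? ✓ → no.
eta: start August 21 <= August 24? ✓; end August 25 > August 25? ✗; end August 25 < August 23? ✗ → no.
gamma: start August 14 <= August 24? ✓; end August 23 > August 25? ✗; end August 23 < August 23? ✗ → no.
kappa: start August 23 <= August 24? ✓; end August 25 > August 25? ✗; end August 25 < August 23? ✗ → no.
lambda: start August 23 <= August 24? ✓; end August 28 > August 25? ✓; end August 28 < August 23? ✗ → no.
theta: start August 13 <= August 24? ✓; end August 26 > August 25? ✓; end August 26 < August 23? ✗ → no.
Result: none.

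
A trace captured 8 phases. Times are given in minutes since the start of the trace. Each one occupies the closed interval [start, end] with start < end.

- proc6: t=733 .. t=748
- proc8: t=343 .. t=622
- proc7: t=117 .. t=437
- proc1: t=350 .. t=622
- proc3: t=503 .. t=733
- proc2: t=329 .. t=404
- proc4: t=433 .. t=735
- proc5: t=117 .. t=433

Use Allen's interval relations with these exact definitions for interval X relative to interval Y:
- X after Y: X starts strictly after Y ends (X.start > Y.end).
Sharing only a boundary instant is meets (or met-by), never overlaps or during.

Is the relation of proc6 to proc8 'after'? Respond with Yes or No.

Yes

proc6 = [t=733, t=748], proc8 = [t=343, t=622].
Actual relation of proc6 to proc8: after.
Asked whether 'after' holds → Yes.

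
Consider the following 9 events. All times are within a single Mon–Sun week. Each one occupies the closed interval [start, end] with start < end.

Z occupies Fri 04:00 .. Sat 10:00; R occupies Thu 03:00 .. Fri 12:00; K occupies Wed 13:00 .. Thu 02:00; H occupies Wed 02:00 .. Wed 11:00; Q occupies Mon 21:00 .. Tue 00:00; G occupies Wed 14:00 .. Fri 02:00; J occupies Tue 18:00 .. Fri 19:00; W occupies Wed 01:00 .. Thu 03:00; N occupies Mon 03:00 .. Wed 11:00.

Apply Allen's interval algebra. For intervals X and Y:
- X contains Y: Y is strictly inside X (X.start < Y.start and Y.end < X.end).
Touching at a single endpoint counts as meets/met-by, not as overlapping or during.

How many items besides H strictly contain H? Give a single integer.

2

Target H = [Wed 02:00, Wed 11:00].
G [Wed 14:00, Fri 02:00] → after → no.
J [Tue 18:00, Fri 19:00] → contains → counts.
K [Wed 13:00, Thu 02:00] → after → no.
N [Mon 03:00, Wed 11:00] → finished-by → no.
Q [Mon 21:00, Tue 00:00] → before → no.
R [Thu 03:00, Fri 12:00] → after → no.
W [Wed 01:00, Thu 03:00] → contains → counts.
Z [Fri 04:00, Sat 10:00] → after → no.
Total: 2.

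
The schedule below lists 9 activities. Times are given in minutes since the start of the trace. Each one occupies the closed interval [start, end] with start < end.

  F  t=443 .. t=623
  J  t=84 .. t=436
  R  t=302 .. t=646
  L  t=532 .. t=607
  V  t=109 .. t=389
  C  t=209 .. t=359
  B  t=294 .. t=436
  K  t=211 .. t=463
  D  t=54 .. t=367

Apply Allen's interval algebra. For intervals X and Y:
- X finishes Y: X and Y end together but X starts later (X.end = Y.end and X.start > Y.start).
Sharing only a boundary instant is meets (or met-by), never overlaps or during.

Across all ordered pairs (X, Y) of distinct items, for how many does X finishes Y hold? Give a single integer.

Checking all 72 ordered pairs for relation 'finishes'; matching pairs in alphabetical order:
(B, J): B finishes J ✓
Count: 1.

1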